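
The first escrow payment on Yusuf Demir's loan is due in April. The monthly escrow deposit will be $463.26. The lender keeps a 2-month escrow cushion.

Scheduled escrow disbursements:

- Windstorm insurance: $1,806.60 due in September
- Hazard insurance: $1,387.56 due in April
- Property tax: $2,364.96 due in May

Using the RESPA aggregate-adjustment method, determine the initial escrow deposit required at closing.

$3,752.52

Cushion = 2 × $463.26 = $926.52
Trial balance (start $0, +$463.26 each month, − disbursements):
  Apr: +$463.26 − $1,387.56 → -$924.30
  May: +$463.26 − $2,364.96 → -$2,826.00
  Jun: +$463.26 → -$2,362.74
  Jul: +$463.26 → -$1,899.48
  Aug: +$463.26 → -$1,436.22
  Sep: +$463.26 − $1,806.60 → -$2,779.56
  Oct: +$463.26 → -$2,316.30
  Nov: +$463.26 → -$1,853.04
  Dec: +$463.26 → -$1,389.78
  Jan: +$463.26 → -$926.52
  Feb: +$463.26 → -$463.26
  Mar: +$463.26 → $0.00
Lowest trial balance = -$2,826.00 (May)
Initial deposit = cushion − low point = $926.52 − (-$2,826.00) = $3,752.52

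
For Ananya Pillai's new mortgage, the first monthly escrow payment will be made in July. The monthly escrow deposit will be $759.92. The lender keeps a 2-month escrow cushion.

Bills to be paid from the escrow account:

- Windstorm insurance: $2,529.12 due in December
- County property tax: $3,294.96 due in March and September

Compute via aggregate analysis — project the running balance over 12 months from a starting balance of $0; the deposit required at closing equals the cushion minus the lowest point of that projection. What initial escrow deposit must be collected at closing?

Cushion = 2 × $759.92 = $1,519.84
Trial balance (start $0, +$759.92 each month, − disbursements):
  Jul: +$759.92 → $759.92
  Aug: +$759.92 → $1,519.84
  Sep: +$759.92 − $3,294.96 → -$1,015.20
  Oct: +$759.92 → -$255.28
  Nov: +$759.92 → $504.64
  Dec: +$759.92 − $2,529.12 → -$1,264.56
  Jan: +$759.92 → -$504.64
  Feb: +$759.92 → $255.28
  Mar: +$759.92 − $3,294.96 → -$2,279.76
  Apr: +$759.92 → -$1,519.84
  May: +$759.92 → -$759.92
  Jun: +$759.92 → $0.00
Lowest trial balance = -$2,279.76 (Mar)
Initial deposit = cushion − low point = $1,519.84 − (-$2,279.76) = $3,799.60

$3,799.60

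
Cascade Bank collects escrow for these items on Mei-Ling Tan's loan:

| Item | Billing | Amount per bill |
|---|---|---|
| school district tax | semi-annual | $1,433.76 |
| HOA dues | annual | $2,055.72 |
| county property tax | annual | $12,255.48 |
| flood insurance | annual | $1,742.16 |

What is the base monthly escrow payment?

$1,576.74

School district tax — $1,433.76 × 2 = $2,867.52 per year
HOA dues — $2,055.72 per year
County property tax — $12,255.48 per year
Flood insurance — $1,742.16 per year
Total per year = $2,867.52 + $2,055.72 + $12,255.48 + $1,742.16 = $18,920.88
Monthly = $18,920.88 ÷ 12 = $1,576.74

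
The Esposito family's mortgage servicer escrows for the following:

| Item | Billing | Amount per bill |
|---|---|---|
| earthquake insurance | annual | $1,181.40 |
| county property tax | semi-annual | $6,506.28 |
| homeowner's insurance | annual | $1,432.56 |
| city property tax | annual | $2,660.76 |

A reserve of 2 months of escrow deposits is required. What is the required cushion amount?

Earthquake insurance = $1,181.40 annually
County property tax = $6,506.28 × 2 = $13,012.56 annually
Homeowner's insurance = $1,432.56 annually
City property tax = $2,660.76 annually
Annual escrow total = $1,181.40 + $13,012.56 + $1,432.56 + $2,660.76 = $18,287.28
Base monthly escrow = $18,287.28 / 12 = $1,523.94
Reserve = 2 × $1,523.94 = $3,047.88

$3,047.88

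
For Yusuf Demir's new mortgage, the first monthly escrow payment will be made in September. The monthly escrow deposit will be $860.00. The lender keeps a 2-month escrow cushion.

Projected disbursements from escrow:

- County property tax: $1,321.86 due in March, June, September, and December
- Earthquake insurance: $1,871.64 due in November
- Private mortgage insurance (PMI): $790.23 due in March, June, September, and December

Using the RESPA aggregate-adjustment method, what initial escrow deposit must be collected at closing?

Cushion = 2 × $860.00 = $1,720.00
Trial balance (start $0, +$860.00 each month, − disbursements):
  Sep: +$860.00 − $2,112.09 → -$1,252.09
  Oct: +$860.00 → -$392.09
  Nov: +$860.00 − $1,871.64 → -$1,403.73
  Dec: +$860.00 − $2,112.09 → -$2,655.82
  Jan: +$860.00 → -$1,795.82
  Feb: +$860.00 → -$935.82
  Mar: +$860.00 − $2,112.09 → -$2,187.91
  Apr: +$860.00 → -$1,327.91
  May: +$860.00 → -$467.91
  Jun: +$860.00 − $2,112.09 → -$1,720.00
  Jul: +$860.00 → -$860.00
  Aug: +$860.00 → $0.00
Lowest trial balance = -$2,655.82 (Dec)
Initial deposit = cushion − low point = $1,720.00 − (-$2,655.82) = $4,375.82

$4,375.82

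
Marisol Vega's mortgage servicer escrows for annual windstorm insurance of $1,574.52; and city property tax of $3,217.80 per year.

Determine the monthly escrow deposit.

Windstorm insurance: $1,574.52 annually
City property tax: $3,217.80 annually
Annual escrow total = $4,792.32
Monthly escrow = $4,792.32 ÷ 12 = $399.36

$399.36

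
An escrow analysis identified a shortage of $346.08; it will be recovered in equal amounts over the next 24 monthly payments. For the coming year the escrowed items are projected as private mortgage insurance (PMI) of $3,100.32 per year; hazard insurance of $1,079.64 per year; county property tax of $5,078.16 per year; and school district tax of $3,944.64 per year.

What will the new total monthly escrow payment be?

Private mortgage insurance (PMI) = $3,100.32 per year
Hazard insurance = $1,079.64 per year
County property tax = $5,078.16 per year
School district tax = $3,944.64 per year
Combined annual = $13,202.76
Per month = $13,202.76 ÷ 12 = $1,100.23
Shortage per month = $346.08 ÷ 24 = $14.42
Adjusted monthly = $1,100.23 + $14.42 = $1,114.65

$1,114.65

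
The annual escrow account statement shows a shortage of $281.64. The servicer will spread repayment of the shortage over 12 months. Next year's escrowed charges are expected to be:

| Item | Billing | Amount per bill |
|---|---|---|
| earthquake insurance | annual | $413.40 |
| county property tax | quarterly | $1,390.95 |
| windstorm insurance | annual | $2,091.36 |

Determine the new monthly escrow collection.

$695.85

Earthquake insurance — $413.40 annually
County property tax — $1,390.95 × 4 = $5,563.80 annually
Windstorm insurance — $2,091.36 annually
Total annual escrow = $413.40 + $5,563.80 + $2,091.36 = $8,068.56
Base monthly escrow = $8,068.56 / 12 = $672.38
Shortage spread = $281.64 / 12 = $23.47/mo
Adjusted monthly = $672.38 + $23.47 = $695.85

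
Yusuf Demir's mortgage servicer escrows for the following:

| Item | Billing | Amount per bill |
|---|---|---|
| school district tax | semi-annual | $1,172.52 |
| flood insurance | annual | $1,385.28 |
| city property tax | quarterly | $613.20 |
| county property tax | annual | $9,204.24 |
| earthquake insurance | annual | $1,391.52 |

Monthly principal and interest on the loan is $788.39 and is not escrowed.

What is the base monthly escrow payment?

$1,398.24

School district tax — $1,172.52 × 2 = $2,345.04/yr
Flood insurance — $1,385.28/yr
City property tax — $613.20 × 4 = $2,452.80/yr
County property tax — $9,204.24/yr
Earthquake insurance — $1,391.52/yr
Total annual escrow = $2,345.04 + $1,385.28 + $2,452.80 + $9,204.24 + $1,391.52 = $16,778.88
Per month = $16,778.88 / 12 = $1,398.24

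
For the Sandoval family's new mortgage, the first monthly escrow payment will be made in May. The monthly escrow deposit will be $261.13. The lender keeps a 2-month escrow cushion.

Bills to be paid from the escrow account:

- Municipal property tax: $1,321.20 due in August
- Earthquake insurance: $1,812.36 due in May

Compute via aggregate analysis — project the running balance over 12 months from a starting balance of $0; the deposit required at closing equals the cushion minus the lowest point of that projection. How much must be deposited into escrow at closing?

$2,611.30

Cushion = 2 × $261.13 = $522.26
Trial balance (start $0, +$261.13 each month, − disbursements):
  May: +$261.13 − $1,812.36 → -$1,551.23
  Jun: +$261.13 → -$1,290.10
  Jul: +$261.13 → -$1,028.97
  Aug: +$261.13 − $1,321.20 → -$2,089.04
  Sep: +$261.13 → -$1,827.91
  Oct: +$261.13 → -$1,566.78
  Nov: +$261.13 → -$1,305.65
  Dec: +$261.13 → -$1,044.52
  Jan: +$261.13 → -$783.39
  Feb: +$261.13 → -$522.26
  Mar: +$261.13 → -$261.13
  Apr: +$261.13 → $0.00
Lowest trial balance = -$2,089.04 (Aug)
Initial deposit = cushion − low point = $522.26 − (-$2,089.04) = $2,611.30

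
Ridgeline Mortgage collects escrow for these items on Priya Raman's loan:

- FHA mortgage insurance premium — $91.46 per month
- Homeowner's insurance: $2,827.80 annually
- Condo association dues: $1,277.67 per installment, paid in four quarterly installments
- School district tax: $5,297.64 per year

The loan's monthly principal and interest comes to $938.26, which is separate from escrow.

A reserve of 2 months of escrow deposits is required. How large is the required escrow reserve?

FHA mortgage insurance premium: $91.46 × 12 = $1,097.52 annually
Homeowner's insurance: $2,827.80 annually
Condo association dues: $1,277.67 × 4 = $5,110.68 annually
School district tax: $5,297.64 annually
Annual escrow total = $1,097.52 + $2,827.80 + $5,110.68 + $5,297.64 = $14,333.64
Base monthly escrow = $14,333.64 ÷ 12 = $1,194.47
Required cushion = 2 × $1,194.47 = $2,388.94

$2,388.94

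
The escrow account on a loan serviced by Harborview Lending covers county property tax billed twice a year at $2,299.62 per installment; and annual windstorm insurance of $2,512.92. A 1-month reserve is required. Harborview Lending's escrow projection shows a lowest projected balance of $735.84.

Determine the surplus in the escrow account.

County property tax: $2,299.62 × 2 = $4,599.24 per year
Windstorm insurance: $2,512.92 per year
Annual escrow total = $7,112.16
Base monthly escrow = $7,112.16 ÷ 12 = $592.68
Required reserve = 1 × $592.68 = $592.68
Surplus = $735.84 − $592.68 = $143.16

$143.16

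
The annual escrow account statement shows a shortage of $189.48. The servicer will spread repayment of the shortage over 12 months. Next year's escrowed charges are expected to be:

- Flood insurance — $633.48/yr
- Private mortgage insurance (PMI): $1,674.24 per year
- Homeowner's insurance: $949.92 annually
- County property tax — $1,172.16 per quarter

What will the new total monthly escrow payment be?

$677.98

Flood insurance: $633.48
Private mortgage insurance (PMI): $1,674.24
Homeowner's insurance: $949.92
County property tax: $1,172.16 × 4 = $4,688.64
Combined annual = $7,946.28
Per month = $7,946.28 / 12 = $662.19
Monthly shortage recovery: $189.48 / 12 = $15.79
Adjusted monthly = $662.19 + $15.79 = $677.98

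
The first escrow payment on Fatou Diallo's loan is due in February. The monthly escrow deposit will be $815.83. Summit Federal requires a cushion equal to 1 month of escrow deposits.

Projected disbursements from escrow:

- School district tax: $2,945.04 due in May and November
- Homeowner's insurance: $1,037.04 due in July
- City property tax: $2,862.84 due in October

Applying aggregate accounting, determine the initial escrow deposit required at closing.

Cushion = 1 × $815.83 = $815.83
Trial balance (start $0, +$815.83 each month, − disbursements):
  Feb: +$815.83 → $815.83
  Mar: +$815.83 → $1,631.66
  Apr: +$815.83 → $2,447.49
  May: +$815.83 − $2,945.04 → $318.28
  Jun: +$815.83 → $1,134.11
  Jul: +$815.83 − $1,037.04 → $912.90
  Aug: +$815.83 → $1,728.73
  Sep: +$815.83 → $2,544.56
  Oct: +$815.83 − $2,862.84 → $497.55
  Nov: +$815.83 − $2,945.04 → -$1,631.66
  Dec: +$815.83 → -$815.83
  Jan: +$815.83 → $0.00
Lowest trial balance = -$1,631.66 (Nov)
Initial deposit = cushion − low point = $815.83 − (-$1,631.66) = $2,447.49

$2,447.49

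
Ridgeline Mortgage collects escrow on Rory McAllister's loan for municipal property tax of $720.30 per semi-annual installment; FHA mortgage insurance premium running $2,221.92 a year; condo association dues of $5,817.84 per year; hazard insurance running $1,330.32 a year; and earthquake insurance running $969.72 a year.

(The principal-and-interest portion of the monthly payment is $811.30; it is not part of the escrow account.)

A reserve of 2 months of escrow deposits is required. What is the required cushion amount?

$1,963.40

Municipal property tax — $720.30 × 2 = $1,440.60
FHA mortgage insurance premium — $2,221.92
Condo association dues — $5,817.84
Hazard insurance — $1,330.32
Earthquake insurance — $969.72
Total annual escrow = $1,440.60 + $2,221.92 + $5,817.84 + $1,330.32 + $969.72 = $11,780.40
Per month = $11,780.40 ÷ 12 = $981.70
Required cushion = 2 × $981.70 = $1,963.40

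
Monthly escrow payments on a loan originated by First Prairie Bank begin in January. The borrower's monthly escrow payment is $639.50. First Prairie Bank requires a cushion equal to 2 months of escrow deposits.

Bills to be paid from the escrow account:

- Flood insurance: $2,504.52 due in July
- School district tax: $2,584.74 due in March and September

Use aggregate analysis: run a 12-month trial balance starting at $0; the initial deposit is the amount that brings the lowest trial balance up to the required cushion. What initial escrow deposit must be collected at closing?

$3,197.50

Cushion = 2 × $639.50 = $1,279.00
Trial balance (start $0, +$639.50 each month, − disbursements):
  Jan: +$639.50 → $639.50
  Feb: +$639.50 → $1,279.00
  Mar: +$639.50 − $2,584.74 → -$666.24
  Apr: +$639.50 → -$26.74
  May: +$639.50 → $612.76
  Jun: +$639.50 → $1,252.26
  Jul: +$639.50 − $2,504.52 → -$612.76
  Aug: +$639.50 → $26.74
  Sep: +$639.50 − $2,584.74 → -$1,918.50
  Oct: +$639.50 → -$1,279.00
  Nov: +$639.50 → -$639.50
  Dec: +$639.50 → $0.00
Lowest trial balance = -$1,918.50 (Sep)
Initial deposit = cushion − low point = $1,279.00 − (-$1,918.50) = $3,197.50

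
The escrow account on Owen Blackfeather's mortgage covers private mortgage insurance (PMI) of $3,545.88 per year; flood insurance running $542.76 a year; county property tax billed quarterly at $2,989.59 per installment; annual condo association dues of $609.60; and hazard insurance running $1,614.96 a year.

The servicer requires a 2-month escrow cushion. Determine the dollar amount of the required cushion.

$3,045.26

Private mortgage insurance (PMI) — $3,545.88 annually
Flood insurance — $542.76 annually
County property tax — $2,989.59 × 4 = $11,958.36 annually
Condo association dues — $609.60 annually
Hazard insurance — $1,614.96 annually
Combined annual = $18,271.56
Per month = $18,271.56 ÷ 12 = $1,522.63
Cushion = 2 × $1,522.63 = $3,045.26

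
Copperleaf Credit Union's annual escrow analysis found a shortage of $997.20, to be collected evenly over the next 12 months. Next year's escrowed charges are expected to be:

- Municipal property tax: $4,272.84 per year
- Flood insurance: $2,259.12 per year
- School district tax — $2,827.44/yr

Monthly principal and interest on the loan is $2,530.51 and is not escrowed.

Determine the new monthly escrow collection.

$863.05

Municipal property tax = $4,272.84/yr
Flood insurance = $2,259.12/yr
School district tax = $2,827.44/yr
Total per year = $9,359.40
Per month = $9,359.40 / 12 = $779.95
Monthly shortage recovery: $997.20 ÷ 12 = $83.10
Adjusted monthly = $779.95 + $83.10 = $863.05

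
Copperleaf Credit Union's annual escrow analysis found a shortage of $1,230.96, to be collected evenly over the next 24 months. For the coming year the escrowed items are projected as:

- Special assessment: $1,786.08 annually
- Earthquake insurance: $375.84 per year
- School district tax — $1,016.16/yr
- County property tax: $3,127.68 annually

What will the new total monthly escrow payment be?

Special assessment = $1,786.08 per year
Earthquake insurance = $375.84 per year
School district tax = $1,016.16 per year
County property tax = $3,127.68 per year
Combined annual = $6,305.76
Base monthly escrow = $6,305.76 / 12 = $525.48
Shortage spread = $1,230.96 / 24 = $51.29/mo
New monthly escrow = $525.48 + $51.29 = $576.77

$576.77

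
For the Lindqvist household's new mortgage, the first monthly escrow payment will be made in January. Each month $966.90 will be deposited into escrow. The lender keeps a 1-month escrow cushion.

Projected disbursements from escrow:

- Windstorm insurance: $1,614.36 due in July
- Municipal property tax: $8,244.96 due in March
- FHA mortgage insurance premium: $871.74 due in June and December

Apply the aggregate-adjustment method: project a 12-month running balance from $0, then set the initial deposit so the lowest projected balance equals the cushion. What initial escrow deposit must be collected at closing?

Cushion = 1 × $966.90 = $966.90
Trial balance (start $0, +$966.90 each month, − disbursements):
  Jan: +$966.90 → $966.90
  Feb: +$966.90 → $1,933.80
  Mar: +$966.90 − $8,244.96 → -$5,344.26
  Apr: +$966.90 → -$4,377.36
  May: +$966.90 → -$3,410.46
  Jun: +$966.90 − $871.74 → -$3,315.30
  Jul: +$966.90 − $1,614.36 → -$3,962.76
  Aug: +$966.90 → -$2,995.86
  Sep: +$966.90 → -$2,028.96
  Oct: +$966.90 → -$1,062.06
  Nov: +$966.90 → -$95.16
  Dec: +$966.90 − $871.74 → $0.00
Lowest trial balance = -$5,344.26 (Mar)
Initial deposit = cushion − low point = $966.90 − (-$5,344.26) = $6,311.16

$6,311.16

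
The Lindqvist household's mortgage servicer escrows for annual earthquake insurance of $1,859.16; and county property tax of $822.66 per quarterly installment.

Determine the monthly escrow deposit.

Earthquake insurance = $1,859.16 per year
County property tax = $822.66 × 4 = $3,290.64 per year
Combined annual = $1,859.16 + $3,290.64 = $5,149.80
Monthly escrow = $5,149.80 / 12 = $429.15

$429.15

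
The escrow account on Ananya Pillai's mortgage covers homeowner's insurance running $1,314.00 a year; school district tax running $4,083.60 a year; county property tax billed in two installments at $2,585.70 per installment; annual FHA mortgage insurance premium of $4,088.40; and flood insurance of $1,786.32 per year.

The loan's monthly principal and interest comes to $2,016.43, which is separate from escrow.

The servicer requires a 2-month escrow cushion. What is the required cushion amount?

$2,740.62

Homeowner's insurance = $1,314.00/yr
School district tax = $4,083.60/yr
County property tax = $2,585.70 × 2 = $5,171.40/yr
FHA mortgage insurance premium = $4,088.40/yr
Flood insurance = $1,786.32/yr
Total annual escrow = $16,443.72
Base monthly escrow = $16,443.72 ÷ 12 = $1,370.31
Required cushion = 2 × $1,370.31 = $2,740.62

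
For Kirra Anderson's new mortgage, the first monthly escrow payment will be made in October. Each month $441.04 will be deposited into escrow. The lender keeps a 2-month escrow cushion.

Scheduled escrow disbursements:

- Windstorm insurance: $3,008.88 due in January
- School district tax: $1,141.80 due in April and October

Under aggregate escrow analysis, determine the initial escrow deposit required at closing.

Cushion = 2 × $441.04 = $882.08
Trial balance (start $0, +$441.04 each month, − disbursements):
  Oct: +$441.04 − $1,141.80 → -$700.76
  Nov: +$441.04 → -$259.72
  Dec: +$441.04 → $181.32
  Jan: +$441.04 − $3,008.88 → -$2,386.52
  Feb: +$441.04 → -$1,945.48
  Mar: +$441.04 → -$1,504.44
  Apr: +$441.04 − $1,141.80 → -$2,205.20
  May: +$441.04 → -$1,764.16
  Jun: +$441.04 → -$1,323.12
  Jul: +$441.04 → -$882.08
  Aug: +$441.04 → -$441.04
  Sep: +$441.04 → $0.00
Lowest trial balance = -$2,386.52 (Jan)
Initial deposit = cushion − low point = $882.08 − (-$2,386.52) = $3,268.60

$3,268.60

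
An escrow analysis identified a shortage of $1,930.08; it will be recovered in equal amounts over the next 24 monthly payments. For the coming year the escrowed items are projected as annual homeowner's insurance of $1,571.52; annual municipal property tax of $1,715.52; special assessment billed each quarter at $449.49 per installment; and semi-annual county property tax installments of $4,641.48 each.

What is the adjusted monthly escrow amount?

Homeowner's insurance: $1,571.52 annually
Municipal property tax: $1,715.52 annually
Special assessment: $449.49 × 4 = $1,797.96 annually
County property tax: $4,641.48 × 2 = $9,282.96 annually
Combined annual = $14,367.96
Per month = $14,367.96 ÷ 12 = $1,197.33
Monthly shortage recovery: $1,930.08 / 24 = $80.42
Adjusted monthly = $1,197.33 + $80.42 = $1,277.75

$1,277.75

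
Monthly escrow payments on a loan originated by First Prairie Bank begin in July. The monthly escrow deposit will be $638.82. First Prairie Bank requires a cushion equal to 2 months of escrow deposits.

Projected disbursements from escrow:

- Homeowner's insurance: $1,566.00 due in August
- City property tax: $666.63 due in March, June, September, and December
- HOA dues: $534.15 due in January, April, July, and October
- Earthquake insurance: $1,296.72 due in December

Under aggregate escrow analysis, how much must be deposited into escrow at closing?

Cushion = 2 × $638.82 = $1,277.64
Trial balance (start $0, +$638.82 each month, − disbursements):
  Jul: +$638.82 − $534.15 → $104.67
  Aug: +$638.82 − $1,566.00 → -$822.51
  Sep: +$638.82 − $666.63 → -$850.32
  Oct: +$638.82 − $534.15 → -$745.65
  Nov: +$638.82 → -$106.83
  Dec: +$638.82 − $1,963.35 → -$1,431.36
  Jan: +$638.82 − $534.15 → -$1,326.69
  Feb: +$638.82 → -$687.87
  Mar: +$638.82 − $666.63 → -$715.68
  Apr: +$638.82 − $534.15 → -$611.01
  May: +$638.82 → $27.81
  Jun: +$638.82 − $666.63 → $0.00
Lowest trial balance = -$1,431.36 (Dec)
Initial deposit = cushion − low point = $1,277.64 − (-$1,431.36) = $2,709.00

$2,709.00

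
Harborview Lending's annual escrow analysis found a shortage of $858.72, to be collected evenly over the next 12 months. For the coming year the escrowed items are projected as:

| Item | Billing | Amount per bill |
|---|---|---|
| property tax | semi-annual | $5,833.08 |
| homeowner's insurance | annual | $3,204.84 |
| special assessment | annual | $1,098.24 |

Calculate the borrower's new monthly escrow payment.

Property tax = $5,833.08 × 2 = $11,666.16 per year
Homeowner's insurance = $3,204.84 per year
Special assessment = $1,098.24 per year
Annual escrow total = $15,969.24
Per month = $15,969.24 ÷ 12 = $1,330.77
Monthly shortage recovery: $858.72 ÷ 12 = $71.56
New monthly escrow = $1,330.77 + $71.56 = $1,402.33

$1,402.33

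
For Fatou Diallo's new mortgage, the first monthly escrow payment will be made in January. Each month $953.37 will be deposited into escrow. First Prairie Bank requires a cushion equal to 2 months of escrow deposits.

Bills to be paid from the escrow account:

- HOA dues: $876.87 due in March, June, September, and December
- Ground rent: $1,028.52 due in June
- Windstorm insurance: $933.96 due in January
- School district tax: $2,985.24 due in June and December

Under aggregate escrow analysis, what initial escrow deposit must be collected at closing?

$2,887.98

Cushion = 2 × $953.37 = $1,906.74
Trial balance (start $0, +$953.37 each month, − disbursements):
  Jan: +$953.37 − $933.96 → $19.41
  Feb: +$953.37 → $972.78
  Mar: +$953.37 − $876.87 → $1,049.28
  Apr: +$953.37 → $2,002.65
  May: +$953.37 → $2,956.02
  Jun: +$953.37 − $4,890.63 → -$981.24
  Jul: +$953.37 → -$27.87
  Aug: +$953.37 → $925.50
  Sep: +$953.37 − $876.87 → $1,002.00
  Oct: +$953.37 → $1,955.37
  Nov: +$953.37 → $2,908.74
  Dec: +$953.37 − $3,862.11 → $0.00
Lowest trial balance = -$981.24 (Jun)
Initial deposit = cushion − low point = $1,906.74 − (-$981.24) = $2,887.98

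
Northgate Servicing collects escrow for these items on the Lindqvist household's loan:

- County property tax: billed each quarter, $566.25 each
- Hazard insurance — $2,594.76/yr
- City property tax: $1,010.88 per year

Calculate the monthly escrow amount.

$489.22

County property tax = $566.25 × 4 = $2,265.00/yr
Hazard insurance = $2,594.76/yr
City property tax = $1,010.88/yr
Yearly total = $2,265.00 + $2,594.76 + $1,010.88 = $5,870.64
Monthly = $5,870.64 / 12 = $489.22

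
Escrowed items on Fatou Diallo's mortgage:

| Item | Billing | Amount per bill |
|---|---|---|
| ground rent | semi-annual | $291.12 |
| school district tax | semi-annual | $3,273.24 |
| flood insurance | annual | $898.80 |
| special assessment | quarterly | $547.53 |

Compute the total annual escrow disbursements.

Ground rent = $291.12 × 2 = $582.24
School district tax = $3,273.24 × 2 = $6,546.48
Flood insurance = $898.80
Special assessment = $547.53 × 4 = $2,190.12
Annual escrow total = $582.24 + $6,546.48 + $898.80 + $2,190.12 = $10,217.64

$10,217.64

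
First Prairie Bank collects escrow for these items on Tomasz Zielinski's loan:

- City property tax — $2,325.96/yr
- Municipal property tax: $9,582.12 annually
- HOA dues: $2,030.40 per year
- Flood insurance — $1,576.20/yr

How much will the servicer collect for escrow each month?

$1,292.89

City property tax: $2,325.96/yr
Municipal property tax: $9,582.12/yr
HOA dues: $2,030.40/yr
Flood insurance: $1,576.20/yr
Annual escrow total = $2,325.96 + $9,582.12 + $2,030.40 + $1,576.20 = $15,514.68
Base monthly escrow = $15,514.68 / 12 = $1,292.89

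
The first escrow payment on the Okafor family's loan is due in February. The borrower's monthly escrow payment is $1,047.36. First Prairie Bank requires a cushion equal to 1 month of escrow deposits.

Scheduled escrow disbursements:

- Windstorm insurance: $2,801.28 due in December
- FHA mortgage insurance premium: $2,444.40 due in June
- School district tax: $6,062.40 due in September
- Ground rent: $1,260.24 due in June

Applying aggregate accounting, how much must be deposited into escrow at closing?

Cushion = 1 × $1,047.36 = $1,047.36
Trial balance (start $0, +$1,047.36 each month, − disbursements):
  Feb: +$1,047.36 → $1,047.36
  Mar: +$1,047.36 → $2,094.72
  Apr: +$1,047.36 → $3,142.08
  May: +$1,047.36 → $4,189.44
  Jun: +$1,047.36 − $3,704.64 → $1,532.16
  Jul: +$1,047.36 → $2,579.52
  Aug: +$1,047.36 → $3,626.88
  Sep: +$1,047.36 − $6,062.40 → -$1,388.16
  Oct: +$1,047.36 → -$340.80
  Nov: +$1,047.36 → $706.56
  Dec: +$1,047.36 − $2,801.28 → -$1,047.36
  Jan: +$1,047.36 → $0.00
Lowest trial balance = -$1,388.16 (Sep)
Initial deposit = cushion − low point = $1,047.36 − (-$1,388.16) = $2,435.52

$2,435.52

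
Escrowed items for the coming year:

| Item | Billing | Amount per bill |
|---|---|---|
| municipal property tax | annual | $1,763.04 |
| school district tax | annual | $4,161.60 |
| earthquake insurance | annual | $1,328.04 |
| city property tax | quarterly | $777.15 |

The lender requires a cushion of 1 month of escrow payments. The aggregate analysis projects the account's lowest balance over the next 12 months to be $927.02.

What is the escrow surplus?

$63.58

Municipal property tax — $1,763.04
School district tax — $4,161.60
Earthquake insurance — $1,328.04
City property tax — $777.15 × 4 = $3,108.60
Total per year = $10,361.28
Monthly = $10,361.28 ÷ 12 = $863.44
Cushion = 1 × $863.44 = $863.44
Excess over cushion: $927.02 − $863.44 = $63.58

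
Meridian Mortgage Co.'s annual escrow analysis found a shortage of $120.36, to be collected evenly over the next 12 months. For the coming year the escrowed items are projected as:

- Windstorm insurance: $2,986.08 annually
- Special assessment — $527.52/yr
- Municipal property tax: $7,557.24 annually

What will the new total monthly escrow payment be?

Windstorm insurance: $2,986.08 annually
Special assessment: $527.52 annually
Municipal property tax: $7,557.24 annually
Annual escrow total = $11,070.84
Monthly = $11,070.84 / 12 = $922.57
Shortage per month = $120.36 ÷ 12 = $10.03
New monthly escrow = $922.57 + $10.03 = $932.60

$932.60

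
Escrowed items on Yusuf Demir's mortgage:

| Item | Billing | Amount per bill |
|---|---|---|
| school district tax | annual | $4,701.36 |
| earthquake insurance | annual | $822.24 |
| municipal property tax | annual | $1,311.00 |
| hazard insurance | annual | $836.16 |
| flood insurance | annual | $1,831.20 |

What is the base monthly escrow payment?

School district tax = $4,701.36/yr
Earthquake insurance = $822.24/yr
Municipal property tax = $1,311.00/yr
Hazard insurance = $836.16/yr
Flood insurance = $1,831.20/yr
Total per year = $4,701.36 + $822.24 + $1,311.00 + $836.16 + $1,831.20 = $9,501.96
Monthly = $9,501.96 / 12 = $791.83

$791.83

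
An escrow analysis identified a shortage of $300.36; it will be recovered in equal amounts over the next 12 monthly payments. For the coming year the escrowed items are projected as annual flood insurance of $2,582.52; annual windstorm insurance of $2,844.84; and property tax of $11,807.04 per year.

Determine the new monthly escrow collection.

Flood insurance: $2,582.52 annually
Windstorm insurance: $2,844.84 annually
Property tax: $11,807.04 annually
Yearly total = $2,582.52 + $2,844.84 + $11,807.04 = $17,234.40
Base monthly escrow = $17,234.40 ÷ 12 = $1,436.20
Shortage per month = $300.36 ÷ 12 = $25.03
New monthly escrow = $1,436.20 + $25.03 = $1,461.23

$1,461.23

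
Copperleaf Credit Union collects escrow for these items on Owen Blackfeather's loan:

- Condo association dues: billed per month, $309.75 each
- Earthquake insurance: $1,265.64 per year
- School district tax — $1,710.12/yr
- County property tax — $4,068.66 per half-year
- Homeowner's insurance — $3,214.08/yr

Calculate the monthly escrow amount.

Condo association dues — $309.75 × 12 = $3,717.00 per year
Earthquake insurance — $1,265.64 per year
School district tax — $1,710.12 per year
County property tax — $4,068.66 × 2 = $8,137.32 per year
Homeowner's insurance — $3,214.08 per year
Yearly total = $3,717.00 + $1,265.64 + $1,710.12 + $8,137.32 + $3,214.08 = $18,044.16
Monthly escrow = $18,044.16 ÷ 12 = $1,503.68

$1,503.68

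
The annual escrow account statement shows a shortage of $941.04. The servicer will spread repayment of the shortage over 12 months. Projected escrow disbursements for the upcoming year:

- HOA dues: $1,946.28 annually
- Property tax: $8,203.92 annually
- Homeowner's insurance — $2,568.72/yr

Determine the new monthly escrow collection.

HOA dues = $1,946.28
Property tax = $8,203.92
Homeowner's insurance = $2,568.72
Yearly total = $1,946.28 + $8,203.92 + $2,568.72 = $12,718.92
Base monthly escrow = $12,718.92 / 12 = $1,059.91
Shortage spread = $941.04 ÷ 12 = $78.42/mo
New monthly escrow = $1,059.91 + $78.42 = $1,138.33

$1,138.33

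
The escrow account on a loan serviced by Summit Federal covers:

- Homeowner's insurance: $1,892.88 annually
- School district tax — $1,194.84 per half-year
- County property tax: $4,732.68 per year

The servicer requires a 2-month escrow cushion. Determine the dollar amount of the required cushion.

Homeowner's insurance: $1,892.88 per year
School district tax: $1,194.84 × 2 = $2,389.68 per year
County property tax: $4,732.68 per year
Total annual escrow = $9,015.24
Per month = $9,015.24 / 12 = $751.27
Required cushion = 2 × $751.27 = $1,502.54

$1,502.54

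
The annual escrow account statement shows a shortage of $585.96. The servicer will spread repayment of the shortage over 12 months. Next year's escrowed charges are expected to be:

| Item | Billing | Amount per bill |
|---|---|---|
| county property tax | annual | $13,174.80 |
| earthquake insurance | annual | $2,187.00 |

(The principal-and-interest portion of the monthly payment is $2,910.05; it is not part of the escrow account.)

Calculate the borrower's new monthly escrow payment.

County property tax — $13,174.80 annually
Earthquake insurance — $2,187.00 annually
Total per year = $13,174.80 + $2,187.00 = $15,361.80
Monthly escrow = $15,361.80 / 12 = $1,280.15
Monthly shortage recovery: $585.96 / 12 = $48.83
New monthly escrow = $1,280.15 + $48.83 = $1,328.98

$1,328.98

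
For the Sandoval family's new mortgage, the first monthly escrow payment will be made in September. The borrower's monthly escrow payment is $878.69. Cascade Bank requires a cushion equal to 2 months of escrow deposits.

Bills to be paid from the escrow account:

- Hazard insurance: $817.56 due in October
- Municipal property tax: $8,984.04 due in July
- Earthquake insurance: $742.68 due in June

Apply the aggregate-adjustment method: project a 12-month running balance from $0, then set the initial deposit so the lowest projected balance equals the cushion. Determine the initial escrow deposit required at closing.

$2,636.07

Cushion = 2 × $878.69 = $1,757.38
Trial balance (start $0, +$878.69 each month, − disbursements):
  Sep: +$878.69 → $878.69
  Oct: +$878.69 − $817.56 → $939.82
  Nov: +$878.69 → $1,818.51
  Dec: +$878.69 → $2,697.20
  Jan: +$878.69 → $3,575.89
  Feb: +$878.69 → $4,454.58
  Mar: +$878.69 → $5,333.27
  Apr: +$878.69 → $6,211.96
  May: +$878.69 → $7,090.65
  Jun: +$878.69 − $742.68 → $7,226.66
  Jul: +$878.69 − $8,984.04 → -$878.69
  Aug: +$878.69 → $0.00
Lowest trial balance = -$878.69 (Jul)
Initial deposit = cushion − low point = $1,757.38 − (-$878.69) = $2,636.07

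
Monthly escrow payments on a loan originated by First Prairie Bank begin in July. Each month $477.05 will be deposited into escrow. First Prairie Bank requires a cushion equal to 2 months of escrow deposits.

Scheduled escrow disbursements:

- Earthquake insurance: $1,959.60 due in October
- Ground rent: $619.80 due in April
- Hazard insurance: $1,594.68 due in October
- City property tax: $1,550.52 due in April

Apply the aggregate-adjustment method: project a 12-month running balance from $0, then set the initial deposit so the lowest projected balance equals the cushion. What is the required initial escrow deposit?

$2,600.18

Cushion = 2 × $477.05 = $954.10
Trial balance (start $0, +$477.05 each month, − disbursements):
  Jul: +$477.05 → $477.05
  Aug: +$477.05 → $954.10
  Sep: +$477.05 → $1,431.15
  Oct: +$477.05 − $3,554.28 → -$1,646.08
  Nov: +$477.05 → -$1,169.03
  Dec: +$477.05 → -$691.98
  Jan: +$477.05 → -$214.93
  Feb: +$477.05 → $262.12
  Mar: +$477.05 → $739.17
  Apr: +$477.05 − $2,170.32 → -$954.10
  May: +$477.05 → -$477.05
  Jun: +$477.05 → $0.00
Lowest trial balance = -$1,646.08 (Oct)
Initial deposit = cushion − low point = $954.10 − (-$1,646.08) = $2,600.18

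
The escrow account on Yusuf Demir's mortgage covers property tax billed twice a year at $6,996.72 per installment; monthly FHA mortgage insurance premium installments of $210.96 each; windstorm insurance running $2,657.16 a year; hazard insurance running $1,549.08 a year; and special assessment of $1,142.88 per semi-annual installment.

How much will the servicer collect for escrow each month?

$1,918.08

Property tax = $6,996.72 × 2 = $13,993.44
FHA mortgage insurance premium = $210.96 × 12 = $2,531.52
Windstorm insurance = $2,657.16
Hazard insurance = $1,549.08
Special assessment = $1,142.88 × 2 = $2,285.76
Combined annual = $23,016.96
Base monthly escrow = $23,016.96 ÷ 12 = $1,918.08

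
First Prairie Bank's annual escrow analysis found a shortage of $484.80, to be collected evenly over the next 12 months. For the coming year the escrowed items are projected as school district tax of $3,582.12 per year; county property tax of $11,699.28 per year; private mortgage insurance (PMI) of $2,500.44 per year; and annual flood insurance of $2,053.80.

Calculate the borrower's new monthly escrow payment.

School district tax — $3,582.12 annually
County property tax — $11,699.28 annually
Private mortgage insurance (PMI) — $2,500.44 annually
Flood insurance — $2,053.80 annually
Yearly total = $3,582.12 + $11,699.28 + $2,500.44 + $2,053.80 = $19,835.64
Base monthly escrow = $19,835.64 / 12 = $1,652.97
Shortage per month = $484.80 ÷ 12 = $40.40
New monthly escrow = $1,652.97 + $40.40 = $1,693.37

$1,693.37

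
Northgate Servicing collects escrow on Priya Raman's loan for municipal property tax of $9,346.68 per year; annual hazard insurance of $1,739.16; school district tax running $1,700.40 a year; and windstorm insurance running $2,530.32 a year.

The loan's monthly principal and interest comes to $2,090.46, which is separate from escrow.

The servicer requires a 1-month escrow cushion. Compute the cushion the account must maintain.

Municipal property tax — $9,346.68/yr
Hazard insurance — $1,739.16/yr
School district tax — $1,700.40/yr
Windstorm insurance — $2,530.32/yr
Annual escrow total = $15,316.56
Base monthly escrow = $15,316.56 / 12 = $1,276.38
Required cushion = 1 × $1,276.38 = $1,276.38

$1,276.38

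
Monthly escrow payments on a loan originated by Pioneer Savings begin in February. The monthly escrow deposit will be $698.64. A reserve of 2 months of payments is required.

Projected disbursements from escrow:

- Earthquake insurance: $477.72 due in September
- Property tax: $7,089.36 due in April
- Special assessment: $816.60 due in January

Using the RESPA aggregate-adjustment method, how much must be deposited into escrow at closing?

Cushion = 2 × $698.64 = $1,397.28
Trial balance (start $0, +$698.64 each month, − disbursements):
  Feb: +$698.64 → $698.64
  Mar: +$698.64 → $1,397.28
  Apr: +$698.64 − $7,089.36 → -$4,993.44
  May: +$698.64 → -$4,294.80
  Jun: +$698.64 → -$3,596.16
  Jul: +$698.64 → -$2,897.52
  Aug: +$698.64 → -$2,198.88
  Sep: +$698.64 − $477.72 → -$1,977.96
  Oct: +$698.64 → -$1,279.32
  Nov: +$698.64 → -$580.68
  Dec: +$698.64 → $117.96
  Jan: +$698.64 − $816.60 → $0.00
Lowest trial balance = -$4,993.44 (Apr)
Initial deposit = cushion − low point = $1,397.28 − (-$4,993.44) = $6,390.72

$6,390.72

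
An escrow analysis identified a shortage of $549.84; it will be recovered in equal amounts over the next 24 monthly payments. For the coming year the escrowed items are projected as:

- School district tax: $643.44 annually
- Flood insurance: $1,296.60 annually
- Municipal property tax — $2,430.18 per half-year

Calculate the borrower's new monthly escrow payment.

School district tax = $643.44
Flood insurance = $1,296.60
Municipal property tax = $2,430.18 × 2 = $4,860.36
Annual escrow total = $643.44 + $1,296.60 + $4,860.36 = $6,800.40
Monthly = $6,800.40 / 12 = $566.70
Monthly shortage recovery: $549.84 ÷ 24 = $22.91
New monthly escrow = $566.70 + $22.91 = $589.61

$589.61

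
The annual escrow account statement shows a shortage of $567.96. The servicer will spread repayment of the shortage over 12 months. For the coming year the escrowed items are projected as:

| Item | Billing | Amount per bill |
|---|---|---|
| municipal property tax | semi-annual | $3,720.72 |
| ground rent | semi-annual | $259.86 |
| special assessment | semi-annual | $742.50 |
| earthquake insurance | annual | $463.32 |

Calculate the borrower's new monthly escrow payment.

Municipal property tax = $3,720.72 × 2 = $7,441.44/yr
Ground rent = $259.86 × 2 = $519.72/yr
Special assessment = $742.50 × 2 = $1,485.00/yr
Earthquake insurance = $463.32/yr
Total per year = $9,909.48
Monthly = $9,909.48 ÷ 12 = $825.79
Shortage spread = $567.96 / 12 = $47.33/mo
Adjusted monthly = $825.79 + $47.33 = $873.12

$873.12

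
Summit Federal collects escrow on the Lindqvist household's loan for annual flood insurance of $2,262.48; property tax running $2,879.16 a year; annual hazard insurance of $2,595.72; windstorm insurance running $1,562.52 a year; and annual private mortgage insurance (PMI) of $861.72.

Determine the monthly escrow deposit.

$846.80

Flood insurance = $2,262.48
Property tax = $2,879.16
Hazard insurance = $2,595.72
Windstorm insurance = $1,562.52
Private mortgage insurance (PMI) = $861.72
Yearly total = $2,262.48 + $2,879.16 + $2,595.72 + $1,562.52 + $861.72 = $10,161.60
Monthly escrow = $10,161.60 ÷ 12 = $846.80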